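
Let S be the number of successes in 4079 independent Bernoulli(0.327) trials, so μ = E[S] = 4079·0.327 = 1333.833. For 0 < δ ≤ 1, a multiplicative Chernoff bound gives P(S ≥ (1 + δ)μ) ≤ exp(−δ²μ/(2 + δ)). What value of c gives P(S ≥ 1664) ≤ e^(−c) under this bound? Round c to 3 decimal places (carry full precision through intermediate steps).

Write 1664 = (1 + δ)μ, so δ = 1664/1333.833 − 1 = 0.2475325…
Then the exponent is δ²μ/(2 + δ) = (1664 − μ)² / (μ·(2 + δ)) = 36.363016.

36.363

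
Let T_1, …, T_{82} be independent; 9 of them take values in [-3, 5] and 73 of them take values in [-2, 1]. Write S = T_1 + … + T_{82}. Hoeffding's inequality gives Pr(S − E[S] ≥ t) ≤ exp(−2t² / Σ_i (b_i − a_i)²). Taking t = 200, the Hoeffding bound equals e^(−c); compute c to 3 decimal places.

Σ(b_i − a_i)² = 9·8² + 73·3² = 1233.
c = 2t² / 1233 = 2·200² / 1233 = 64.8824.

64.882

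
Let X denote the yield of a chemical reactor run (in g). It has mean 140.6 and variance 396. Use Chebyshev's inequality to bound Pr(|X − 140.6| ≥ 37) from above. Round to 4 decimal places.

0.2893

Chebyshev: Pr(|X − μ| ≥ t) ≤ Var(X)/t².
Bound = 396 / 1369 = 0.2893.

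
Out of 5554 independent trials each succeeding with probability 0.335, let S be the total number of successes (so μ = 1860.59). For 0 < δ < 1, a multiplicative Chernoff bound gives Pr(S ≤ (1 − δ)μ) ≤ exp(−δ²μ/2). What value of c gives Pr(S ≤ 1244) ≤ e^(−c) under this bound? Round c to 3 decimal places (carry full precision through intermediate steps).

102.167

Write 1244 = (1 − δ)μ, so δ = 1 − 1244/1860.59 = 0.3313949…
Then the exponent is δ²μ/2 = (μ − 1244)²/(2μ) = 102.167385.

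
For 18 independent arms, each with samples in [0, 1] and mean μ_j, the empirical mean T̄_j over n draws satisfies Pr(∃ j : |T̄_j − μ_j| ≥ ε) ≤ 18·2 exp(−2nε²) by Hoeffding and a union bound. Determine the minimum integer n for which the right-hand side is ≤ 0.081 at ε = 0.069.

Need 2·18·exp(−2nε²) ≤ 0.081, i.e. exp(−2nε²) ≤ 0.081/36.
So 2nε² ≥ ln(36/0.081) = 6.096825.
Hence n ≥ 6.096825/(2·0.069²) = 640.288.
The smallest integer n is 641.

641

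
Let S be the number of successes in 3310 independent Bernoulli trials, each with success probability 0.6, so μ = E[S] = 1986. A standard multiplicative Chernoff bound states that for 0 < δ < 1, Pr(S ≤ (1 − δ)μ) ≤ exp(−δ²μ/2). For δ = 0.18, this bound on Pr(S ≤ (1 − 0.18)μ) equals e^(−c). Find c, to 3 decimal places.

c = δ²μ/2 = 0.18²·1986/2 = 32.1732.

32.173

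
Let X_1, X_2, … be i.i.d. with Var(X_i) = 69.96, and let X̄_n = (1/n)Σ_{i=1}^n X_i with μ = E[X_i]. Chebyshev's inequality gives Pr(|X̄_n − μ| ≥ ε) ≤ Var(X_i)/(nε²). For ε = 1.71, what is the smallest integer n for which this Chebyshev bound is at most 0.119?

Require 69.96/(n·1.71²) ≤ 0.119, i.e. n ≥ 69.96/(0.119·1.71²) = 201.053.
The smallest integer n is 202.

202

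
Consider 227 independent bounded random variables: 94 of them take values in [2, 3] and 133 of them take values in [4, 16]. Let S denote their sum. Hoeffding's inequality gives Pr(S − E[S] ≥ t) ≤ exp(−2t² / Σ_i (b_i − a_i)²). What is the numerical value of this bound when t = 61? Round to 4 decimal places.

Σ(b_i − a_i)² = 94·1² + 133·12² = 19246.
Exponent = 2·61² / 19246 = 0.38668.
Bound = exp(−0.38668) = 0.67931.

0.6793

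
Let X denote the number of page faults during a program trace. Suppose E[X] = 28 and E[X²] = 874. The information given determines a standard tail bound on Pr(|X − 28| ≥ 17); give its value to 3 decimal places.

The first two moments determine the variance, so Chebyshev's inequality is the sharpest standard bound available.
Var(X) = E[X²] − (E[X])² = 874 − 784 = 90.
Chebyshev's inequality: Pr(|X − μ| ≥ t) ≤ Var(X)/t² = 90/289 = 0.3114.

0.311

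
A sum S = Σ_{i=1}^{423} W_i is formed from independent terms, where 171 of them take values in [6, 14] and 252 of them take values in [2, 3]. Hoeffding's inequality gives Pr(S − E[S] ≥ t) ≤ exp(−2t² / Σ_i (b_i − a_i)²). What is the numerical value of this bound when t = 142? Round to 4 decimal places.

Σ(b_i − a_i)² = 171·8² + 252·1² = 11196.
Exponent = 2·142² / 11196 = 3.60200.
Bound = exp(−3.60200) = 0.02727.

0.0273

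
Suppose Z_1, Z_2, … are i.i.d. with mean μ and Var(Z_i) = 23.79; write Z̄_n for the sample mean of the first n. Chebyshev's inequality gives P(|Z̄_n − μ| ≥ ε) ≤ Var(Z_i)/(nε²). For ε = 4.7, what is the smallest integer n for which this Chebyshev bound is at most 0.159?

7

Require 23.79/(n·4.7²) ≤ 0.159, i.e. n ≥ 23.79/(0.159·4.7²) = 6.773.
The smallest integer n is 7.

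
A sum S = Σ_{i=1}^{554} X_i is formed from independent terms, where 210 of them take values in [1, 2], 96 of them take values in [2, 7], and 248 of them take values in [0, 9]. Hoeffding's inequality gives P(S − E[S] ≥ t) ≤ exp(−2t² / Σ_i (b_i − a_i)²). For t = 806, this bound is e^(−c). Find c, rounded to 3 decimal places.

Σ(b_i − a_i)² = 210·1² + 96·5² + 248·9² = 22698.
c = 2t² / 22698 = 2·806² / 22698 = 57.2417.

57.242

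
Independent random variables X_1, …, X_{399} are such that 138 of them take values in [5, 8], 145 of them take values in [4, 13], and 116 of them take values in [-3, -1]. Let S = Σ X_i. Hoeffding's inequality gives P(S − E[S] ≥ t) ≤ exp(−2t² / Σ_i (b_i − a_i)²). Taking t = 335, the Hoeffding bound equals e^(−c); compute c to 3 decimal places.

Σ(b_i − a_i)² = 138·3² + 145·9² + 116·2² = 13451.
c = 2t² / 13451 = 2·335² / 13451 = 16.6865.

16.686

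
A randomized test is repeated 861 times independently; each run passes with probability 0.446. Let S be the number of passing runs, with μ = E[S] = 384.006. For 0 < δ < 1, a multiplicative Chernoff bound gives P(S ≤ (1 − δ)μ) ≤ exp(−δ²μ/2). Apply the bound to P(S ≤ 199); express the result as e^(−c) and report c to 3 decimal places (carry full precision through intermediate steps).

44.566

Write 199 = (1 − δ)μ, so δ = 1 − 199/384.006 = 0.4817789…
Then the exponent is δ²μ/2 = (μ − 199)²/(2μ) = 44.565996.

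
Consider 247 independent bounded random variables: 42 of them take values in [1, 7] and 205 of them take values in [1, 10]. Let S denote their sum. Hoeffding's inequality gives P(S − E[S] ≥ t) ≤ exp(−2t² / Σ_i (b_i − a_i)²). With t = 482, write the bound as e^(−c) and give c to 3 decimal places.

25.647

Σ(b_i − a_i)² = 42·6² + 205·9² = 18117.
c = 2t² / 18117 = 2·482² / 18117 = 25.6471.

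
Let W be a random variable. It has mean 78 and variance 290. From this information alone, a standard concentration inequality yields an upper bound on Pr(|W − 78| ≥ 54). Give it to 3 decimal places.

Mean and variance are known, so Chebyshev's inequality applies.
Chebyshev: Pr(|W − μ| ≥ t) ≤ Var(W)/t².
Bound = 290 / 2916 = 0.0995.

0.099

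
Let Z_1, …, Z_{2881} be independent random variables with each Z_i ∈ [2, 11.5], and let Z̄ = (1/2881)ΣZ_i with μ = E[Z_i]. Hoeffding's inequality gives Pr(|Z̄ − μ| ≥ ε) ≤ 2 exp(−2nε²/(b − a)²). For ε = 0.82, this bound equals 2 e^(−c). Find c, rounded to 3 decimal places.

42.929

c = 2nε²/(b − a)² = 2·2881·0.82² / 9.5² = 42.9293.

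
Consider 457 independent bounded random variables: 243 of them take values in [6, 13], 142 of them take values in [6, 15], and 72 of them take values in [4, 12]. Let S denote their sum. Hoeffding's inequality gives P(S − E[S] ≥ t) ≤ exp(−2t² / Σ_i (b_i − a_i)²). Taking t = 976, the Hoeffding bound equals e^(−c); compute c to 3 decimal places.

68.000

Σ(b_i − a_i)² = 243·7² + 142·9² + 72·8² = 28017.
c = 2t² / 28017 = 2·976² / 28017 = 67.9999.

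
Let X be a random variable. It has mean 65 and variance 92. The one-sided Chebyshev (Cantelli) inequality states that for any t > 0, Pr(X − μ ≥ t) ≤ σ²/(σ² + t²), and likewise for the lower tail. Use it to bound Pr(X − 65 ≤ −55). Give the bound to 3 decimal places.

0.030

Here σ² = 92 and t = 55, so σ² + t² = 3117.
Cantelli's bound: 92/3117 = 0.0295.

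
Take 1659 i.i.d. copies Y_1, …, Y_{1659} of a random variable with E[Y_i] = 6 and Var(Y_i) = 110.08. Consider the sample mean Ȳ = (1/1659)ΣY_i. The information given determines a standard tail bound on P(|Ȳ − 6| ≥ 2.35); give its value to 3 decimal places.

With mean and variance of each term known, Chebyshev's inequality bounds the deviation of the sum (or sample mean).
Var(Ȳ) = Var(Y_i)/n = 110.08/1659 = 0.066353.
Chebyshev: P(|Ȳ − 6| ≥ 2.35) ≤ Var(Ȳ)/(2.35)² = 110.08/(1659·2.35²) = 0.0120.

0.012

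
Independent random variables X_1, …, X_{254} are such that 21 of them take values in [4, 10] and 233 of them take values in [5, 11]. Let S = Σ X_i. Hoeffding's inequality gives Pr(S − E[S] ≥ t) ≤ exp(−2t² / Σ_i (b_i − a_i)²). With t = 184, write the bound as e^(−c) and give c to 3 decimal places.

7.405

Σ(b_i − a_i)² = 21·6² + 233·6² = 9144.
c = 2t² / 9144 = 2·184² / 9144 = 7.4051.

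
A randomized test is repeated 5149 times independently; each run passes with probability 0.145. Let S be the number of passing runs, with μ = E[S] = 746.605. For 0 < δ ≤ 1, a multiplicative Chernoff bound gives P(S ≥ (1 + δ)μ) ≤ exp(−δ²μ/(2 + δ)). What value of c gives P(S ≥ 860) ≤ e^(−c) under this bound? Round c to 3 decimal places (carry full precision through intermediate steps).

Write 860 = (1 + δ)μ, so δ = 860/746.605 − 1 = 0.1518808…
Then the exponent is δ²μ/(2 + δ) = (860 − μ)² / (μ·(2 + δ)) = 8.003477.

8.003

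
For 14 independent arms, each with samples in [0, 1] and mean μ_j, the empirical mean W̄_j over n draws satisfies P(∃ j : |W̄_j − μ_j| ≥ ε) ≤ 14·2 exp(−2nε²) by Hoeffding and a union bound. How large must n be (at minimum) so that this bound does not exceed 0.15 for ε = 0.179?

Need 2·14·exp(−2nε²) ≤ 0.15, i.e. exp(−2nε²) ≤ 0.15/28.
So 2nε² ≥ ln(28/0.15) = 5.229324.
Hence n ≥ 5.229324/(2·0.179²) = 81.604.
The smallest integer n is 82.

82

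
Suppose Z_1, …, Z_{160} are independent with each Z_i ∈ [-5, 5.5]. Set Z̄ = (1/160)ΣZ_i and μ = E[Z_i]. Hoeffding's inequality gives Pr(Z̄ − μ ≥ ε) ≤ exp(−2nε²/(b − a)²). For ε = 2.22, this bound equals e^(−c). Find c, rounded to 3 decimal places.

c = 2nε²/(b − a)² = 2·160·2.22² / 10.5² = 14.3047.

14.305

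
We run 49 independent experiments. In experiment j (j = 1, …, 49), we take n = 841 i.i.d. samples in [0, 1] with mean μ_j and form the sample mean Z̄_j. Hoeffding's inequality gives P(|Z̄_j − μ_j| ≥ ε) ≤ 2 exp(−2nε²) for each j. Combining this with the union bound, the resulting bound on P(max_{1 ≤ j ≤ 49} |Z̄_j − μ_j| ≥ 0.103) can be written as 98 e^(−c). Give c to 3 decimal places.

Union bound over the 49 events: P(max_{1 ≤ j ≤ 49} |Z̄_j − μ_j| ≥ 0.103) ≤ 49·2·exp(−2nε²) = 98 exp(−2·841·0.103²).
So c = 2·841·0.103² = 17.8443.

17.844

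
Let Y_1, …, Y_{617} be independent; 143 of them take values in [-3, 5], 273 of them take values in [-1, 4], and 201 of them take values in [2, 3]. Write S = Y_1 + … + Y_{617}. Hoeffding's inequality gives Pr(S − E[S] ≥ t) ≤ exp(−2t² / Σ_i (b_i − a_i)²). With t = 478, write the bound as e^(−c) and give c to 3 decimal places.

Σ(b_i − a_i)² = 143·8² + 273·5² + 201·1² = 16178.
c = 2t² / 16178 = 2·478² / 16178 = 28.2463.

28.246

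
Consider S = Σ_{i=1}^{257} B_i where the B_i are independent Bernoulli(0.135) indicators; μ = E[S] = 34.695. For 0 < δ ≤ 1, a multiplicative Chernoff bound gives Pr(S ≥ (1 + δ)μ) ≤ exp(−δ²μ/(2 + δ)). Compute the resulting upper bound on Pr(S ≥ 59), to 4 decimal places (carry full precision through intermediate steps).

0.0018

Write 59 = (1 + δ)μ, so δ = 59/34.695 − 1 = 0.7005332…
Then the exponent is δ²μ/(2 + δ) = (59 − μ)² / (μ·(2 + δ)) = 6.304851.
Bound = exp(−6.304851) = 0.00183.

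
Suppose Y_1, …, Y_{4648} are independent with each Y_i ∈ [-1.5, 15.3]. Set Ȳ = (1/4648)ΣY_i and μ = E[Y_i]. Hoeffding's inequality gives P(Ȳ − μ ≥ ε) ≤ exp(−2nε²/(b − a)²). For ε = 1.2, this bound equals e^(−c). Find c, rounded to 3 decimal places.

c = 2nε²/(b − a)² = 2·4648·1.2² / 16.8² = 47.4286.

47.429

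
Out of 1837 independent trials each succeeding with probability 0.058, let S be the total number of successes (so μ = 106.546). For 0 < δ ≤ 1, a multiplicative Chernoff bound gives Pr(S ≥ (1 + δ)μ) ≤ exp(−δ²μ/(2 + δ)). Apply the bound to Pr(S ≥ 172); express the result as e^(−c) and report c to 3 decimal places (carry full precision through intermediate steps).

15.381

Write 172 = (1 + δ)μ, so δ = 172/106.546 − 1 = 0.6143262…
Then the exponent is δ²μ/(2 + δ) = (172 − μ)² / (μ·(2 + δ)) = 15.380677.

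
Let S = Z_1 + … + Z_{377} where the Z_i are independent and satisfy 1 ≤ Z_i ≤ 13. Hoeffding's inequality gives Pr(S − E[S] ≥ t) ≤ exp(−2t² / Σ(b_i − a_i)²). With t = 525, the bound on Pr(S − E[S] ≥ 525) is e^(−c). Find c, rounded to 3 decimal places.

10.154

Σ(b_i − a_i)² = 377·(12)² = 54288.
c = 2t²/54288 = 2·525²/54288 = 10.1542.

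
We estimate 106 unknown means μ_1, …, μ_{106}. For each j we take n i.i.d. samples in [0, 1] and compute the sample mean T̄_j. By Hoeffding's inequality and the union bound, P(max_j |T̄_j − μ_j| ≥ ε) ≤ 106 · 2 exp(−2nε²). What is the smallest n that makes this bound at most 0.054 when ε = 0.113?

325

Need 2·106·exp(−2nε²) ≤ 0.054, i.e. exp(−2nε²) ≤ 0.054/212.
So 2nε² ≥ ln(212/0.054) = 8.275358.
Hence n ≥ 8.275358/(2·0.113²) = 324.041.
The smallest integer n is 325.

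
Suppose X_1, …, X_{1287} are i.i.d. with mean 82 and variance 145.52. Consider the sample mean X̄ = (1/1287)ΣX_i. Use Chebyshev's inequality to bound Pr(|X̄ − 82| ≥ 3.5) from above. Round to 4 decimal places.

Var(X̄) = Var(X_i)/n = 145.52/1287 = 0.11307.
Chebyshev: Pr(|X̄ − 82| ≥ 3.5) ≤ Var(X̄)/(3.5)² = 145.52/(1287·3.5²) = 0.0092.

0.0092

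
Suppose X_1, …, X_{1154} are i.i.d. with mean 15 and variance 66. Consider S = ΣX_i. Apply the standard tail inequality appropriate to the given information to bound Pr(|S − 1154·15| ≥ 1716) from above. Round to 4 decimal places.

With mean and variance of each term known, Chebyshev's inequality bounds the deviation of the sum (or sample mean).
Var(S) = n·Var(X_i) = 1154·66 = 76164.
Chebyshev: Pr(|S − 1154·15| ≥ 1716) ≤ Var(S)/1716² = 76164/2944656 = 0.0259.

0.0259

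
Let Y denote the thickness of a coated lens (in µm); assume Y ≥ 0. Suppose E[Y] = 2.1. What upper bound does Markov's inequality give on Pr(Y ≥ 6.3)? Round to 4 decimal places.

Markov's inequality: for a non-negative random variable, Pr(Y ≥ a) ≤ E[Y]/a.
Here E[Y] = 2.1 and a = 6.3, so the bound is 2.1/6.3 = 0.3333.

0.3333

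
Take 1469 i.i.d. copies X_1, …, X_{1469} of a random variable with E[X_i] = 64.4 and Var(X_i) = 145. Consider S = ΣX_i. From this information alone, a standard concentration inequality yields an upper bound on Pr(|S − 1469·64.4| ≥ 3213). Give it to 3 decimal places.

With mean and variance of each term known, Chebyshev's inequality bounds the deviation of the sum (or sample mean).
Var(S) = n·Var(X_i) = 1469·145 = 213005.
Chebyshev: Pr(|S − 1469·64.4| ≥ 3213) ≤ Var(S)/3213² = 213005/10323369 = 0.0206.

0.021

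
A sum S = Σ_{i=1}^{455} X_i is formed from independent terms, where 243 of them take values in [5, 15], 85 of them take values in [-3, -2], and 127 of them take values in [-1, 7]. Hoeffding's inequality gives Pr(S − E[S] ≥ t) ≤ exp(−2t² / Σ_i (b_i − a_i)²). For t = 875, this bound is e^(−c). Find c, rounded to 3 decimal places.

Σ(b_i − a_i)² = 243·10² + 85·1² + 127·8² = 32513.
c = 2t² / 32513 = 2·875² / 32513 = 47.0965.

47.097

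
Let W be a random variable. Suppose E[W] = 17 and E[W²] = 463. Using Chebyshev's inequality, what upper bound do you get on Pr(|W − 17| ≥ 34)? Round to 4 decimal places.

0.1505

Var(W) = E[W²] − (E[W])² = 463 − 289 = 174.
Chebyshev's inequality: Pr(|W − μ| ≥ t) ≤ Var(W)/t² = 174/1156 = 0.1505.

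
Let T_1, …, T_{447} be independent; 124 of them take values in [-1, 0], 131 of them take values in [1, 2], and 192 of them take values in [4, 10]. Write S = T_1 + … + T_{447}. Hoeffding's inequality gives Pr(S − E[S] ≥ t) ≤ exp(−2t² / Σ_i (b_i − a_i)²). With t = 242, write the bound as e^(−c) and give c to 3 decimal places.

Σ(b_i − a_i)² = 124·1² + 131·1² + 192·6² = 7167.
c = 2t² / 7167 = 2·242² / 7167 = 16.3427.

16.343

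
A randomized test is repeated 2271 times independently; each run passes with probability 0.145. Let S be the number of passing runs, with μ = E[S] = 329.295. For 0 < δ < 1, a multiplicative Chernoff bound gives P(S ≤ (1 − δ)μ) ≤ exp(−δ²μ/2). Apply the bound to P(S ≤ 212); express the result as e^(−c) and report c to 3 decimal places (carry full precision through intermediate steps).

20.890

Write 212 = (1 − δ)μ, so δ = 1 − 212/329.295 = 0.3562004…
Then the exponent is δ²μ/2 = (μ − 212)²/(2μ) = 20.890261.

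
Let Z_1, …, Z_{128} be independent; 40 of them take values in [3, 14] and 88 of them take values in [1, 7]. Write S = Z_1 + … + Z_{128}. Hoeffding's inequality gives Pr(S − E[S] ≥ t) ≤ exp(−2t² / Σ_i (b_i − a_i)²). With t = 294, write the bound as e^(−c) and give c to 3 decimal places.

21.587

Σ(b_i − a_i)² = 40·11² + 88·6² = 8008.
c = 2t² / 8008 = 2·294² / 8008 = 21.5874.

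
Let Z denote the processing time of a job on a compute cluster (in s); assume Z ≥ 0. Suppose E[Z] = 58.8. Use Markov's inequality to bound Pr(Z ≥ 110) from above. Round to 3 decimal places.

Markov's inequality: for a non-negative random variable, Pr(Z ≥ a) ≤ E[Z]/a.
Here E[Z] = 58.8 and a = 110, so the bound is 58.8/110 = 0.5345.

0.535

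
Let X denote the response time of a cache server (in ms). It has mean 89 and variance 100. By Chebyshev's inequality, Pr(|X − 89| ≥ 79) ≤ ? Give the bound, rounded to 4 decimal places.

Chebyshev: Pr(|X − μ| ≥ t) ≤ Var(X)/t².
Bound = 100 / 6241 = 0.0160.

0.0160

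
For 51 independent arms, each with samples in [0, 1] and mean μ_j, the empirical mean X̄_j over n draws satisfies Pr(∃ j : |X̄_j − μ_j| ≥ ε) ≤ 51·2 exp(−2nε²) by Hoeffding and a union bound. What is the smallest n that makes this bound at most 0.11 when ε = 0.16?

Need 2·51·exp(−2nε²) ≤ 0.11, i.e. exp(−2nε²) ≤ 0.11/102.
So 2nε² ≥ ln(102/0.11) = 6.832248.
Hence n ≥ 6.832248/(2·0.16²) = 133.442.
The smallest integer n is 134.

134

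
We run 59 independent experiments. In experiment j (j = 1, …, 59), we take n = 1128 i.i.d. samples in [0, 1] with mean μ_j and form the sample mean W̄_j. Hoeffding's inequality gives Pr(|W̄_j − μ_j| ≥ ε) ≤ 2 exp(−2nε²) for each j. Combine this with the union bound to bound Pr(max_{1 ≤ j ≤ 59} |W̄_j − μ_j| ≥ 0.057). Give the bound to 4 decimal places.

0.0774

Per-experiment Hoeffding bound: 2·exp(−2·1128·0.057²) = 2·exp(−7.32974) = 0.0013115.
Union bound over 59 events: 59·0.0013115 = 0.07738.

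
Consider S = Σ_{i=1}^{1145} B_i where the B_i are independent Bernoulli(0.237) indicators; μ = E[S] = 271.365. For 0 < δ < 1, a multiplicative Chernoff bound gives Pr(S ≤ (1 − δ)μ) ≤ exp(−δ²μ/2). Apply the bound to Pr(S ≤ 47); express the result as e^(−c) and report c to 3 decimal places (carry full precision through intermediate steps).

92.753

Write 47 = (1 − δ)μ, so δ = 1 − 47/271.365 = 0.8268015…
Then the exponent is δ²μ/2 = (μ − 47)²/(2μ) = 92.752664.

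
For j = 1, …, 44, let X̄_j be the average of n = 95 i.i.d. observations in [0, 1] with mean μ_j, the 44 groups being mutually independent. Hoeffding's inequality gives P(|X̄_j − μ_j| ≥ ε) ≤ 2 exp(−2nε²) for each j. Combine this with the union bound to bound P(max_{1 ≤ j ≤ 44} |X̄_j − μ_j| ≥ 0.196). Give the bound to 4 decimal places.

0.0595

Per-experiment Hoeffding bound: 2·exp(−2·95·0.196²) = 2·exp(−7.29904) = 0.0013524.
Union bound over 44 events: 44·0.0013524 = 0.05950.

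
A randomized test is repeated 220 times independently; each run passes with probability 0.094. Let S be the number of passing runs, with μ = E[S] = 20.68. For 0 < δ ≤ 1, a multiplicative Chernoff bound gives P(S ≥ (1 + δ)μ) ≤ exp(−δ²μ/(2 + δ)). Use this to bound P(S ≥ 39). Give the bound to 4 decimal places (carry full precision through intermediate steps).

0.0036

Write 39 = (1 + δ)μ, so δ = 39/20.68 − 1 = 0.8858801…
Then the exponent is δ²μ/(2 + δ) = (39 − μ)² / (μ·(2 + δ)) = 5.623700.
Bound = exp(−5.623700) = 0.00361.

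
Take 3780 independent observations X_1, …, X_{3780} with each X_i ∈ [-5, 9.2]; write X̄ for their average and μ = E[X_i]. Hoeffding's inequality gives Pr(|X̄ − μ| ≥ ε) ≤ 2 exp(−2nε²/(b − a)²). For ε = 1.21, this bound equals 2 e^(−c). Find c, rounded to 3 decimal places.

c = 2nε²/(b − a)² = 2·3780·1.21² / 14.2² = 54.8929.

54.893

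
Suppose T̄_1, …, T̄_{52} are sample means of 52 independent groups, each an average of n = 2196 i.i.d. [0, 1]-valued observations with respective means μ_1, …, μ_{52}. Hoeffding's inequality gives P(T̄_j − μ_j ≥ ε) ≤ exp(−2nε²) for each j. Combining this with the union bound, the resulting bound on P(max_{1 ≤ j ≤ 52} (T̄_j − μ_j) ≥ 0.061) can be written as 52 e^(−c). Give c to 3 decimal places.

16.343

Union bound over the 52 events: P(max_{1 ≤ j ≤ 52} (T̄_j − μ_j) ≥ 0.061) ≤ 52·exp(−2nε²) = 52 exp(−2·2196·0.061²).
So c = 2·2196·0.061² = 16.3426.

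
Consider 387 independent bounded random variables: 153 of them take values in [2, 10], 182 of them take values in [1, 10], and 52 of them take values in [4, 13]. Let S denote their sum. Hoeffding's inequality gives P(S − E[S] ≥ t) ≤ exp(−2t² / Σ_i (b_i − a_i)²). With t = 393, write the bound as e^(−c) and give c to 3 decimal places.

Σ(b_i − a_i)² = 153·8² + 182·9² + 52·9² = 28746.
c = 2t² / 28746 = 2·393² / 28746 = 10.7458.

10.746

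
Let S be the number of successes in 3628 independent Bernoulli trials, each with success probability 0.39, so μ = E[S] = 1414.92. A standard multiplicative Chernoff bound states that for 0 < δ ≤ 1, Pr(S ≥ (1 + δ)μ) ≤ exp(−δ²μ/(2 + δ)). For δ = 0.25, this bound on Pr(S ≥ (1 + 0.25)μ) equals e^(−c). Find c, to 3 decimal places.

c = δ²μ/(2 + δ) = 0.25²·1414.92/(2 + 0.25) = 39.3033.

39.303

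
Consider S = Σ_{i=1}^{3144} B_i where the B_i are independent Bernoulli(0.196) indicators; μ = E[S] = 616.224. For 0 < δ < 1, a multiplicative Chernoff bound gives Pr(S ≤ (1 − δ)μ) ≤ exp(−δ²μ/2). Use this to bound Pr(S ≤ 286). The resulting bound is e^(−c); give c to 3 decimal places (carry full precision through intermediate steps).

88.481

Write 286 = (1 − δ)μ, so δ = 1 − 286/616.224 = 0.5358831…
Then the exponent is δ²μ/2 = (μ − 286)²/(2μ) = 88.480723.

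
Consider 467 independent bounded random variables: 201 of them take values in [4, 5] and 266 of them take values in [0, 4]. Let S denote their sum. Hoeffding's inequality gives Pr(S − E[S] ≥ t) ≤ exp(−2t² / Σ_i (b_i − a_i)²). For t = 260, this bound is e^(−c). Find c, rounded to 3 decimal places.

30.334

Σ(b_i − a_i)² = 201·1² + 266·4² = 4457.
c = 2t² / 4457 = 2·260² / 4457 = 30.3343.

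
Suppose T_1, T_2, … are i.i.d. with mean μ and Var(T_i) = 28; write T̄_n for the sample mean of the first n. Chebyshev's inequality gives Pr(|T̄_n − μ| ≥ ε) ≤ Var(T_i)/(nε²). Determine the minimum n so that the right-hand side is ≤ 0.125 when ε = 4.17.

13

Require 28/(n·4.17²) ≤ 0.125, i.e. n ≥ 28/(0.125·4.17²) = 12.882.
The smallest integer n is 13.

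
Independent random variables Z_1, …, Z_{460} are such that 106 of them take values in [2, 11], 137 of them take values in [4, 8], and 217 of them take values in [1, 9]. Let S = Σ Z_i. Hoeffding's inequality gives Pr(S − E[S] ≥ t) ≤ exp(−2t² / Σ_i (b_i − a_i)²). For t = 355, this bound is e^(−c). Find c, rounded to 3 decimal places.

10.219

Σ(b_i − a_i)² = 106·9² + 137·4² + 217·8² = 24666.
c = 2t² / 24666 = 2·355² / 24666 = 10.2185.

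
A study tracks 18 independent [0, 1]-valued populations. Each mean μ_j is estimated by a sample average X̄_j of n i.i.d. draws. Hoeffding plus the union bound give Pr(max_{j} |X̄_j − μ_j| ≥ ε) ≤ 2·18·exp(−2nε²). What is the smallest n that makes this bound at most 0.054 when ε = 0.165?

Need 2·18·exp(−2nε²) ≤ 0.054, i.e. exp(−2nε²) ≤ 0.054/36.
So 2nε² ≥ ln(36/0.054) = 6.502290.
Hence n ≥ 6.502290/(2·0.165²) = 119.418.
The smallest integer n is 120.

120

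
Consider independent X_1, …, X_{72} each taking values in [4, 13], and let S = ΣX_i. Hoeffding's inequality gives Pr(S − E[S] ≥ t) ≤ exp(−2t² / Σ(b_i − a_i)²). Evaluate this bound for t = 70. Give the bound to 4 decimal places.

Σ(b_i − a_i)² = 72·(9)² = 5832.
Exponent = 2·70²/5832 = 1.6804.
Bound = exp(−1.6804) = 0.18630.

0.1863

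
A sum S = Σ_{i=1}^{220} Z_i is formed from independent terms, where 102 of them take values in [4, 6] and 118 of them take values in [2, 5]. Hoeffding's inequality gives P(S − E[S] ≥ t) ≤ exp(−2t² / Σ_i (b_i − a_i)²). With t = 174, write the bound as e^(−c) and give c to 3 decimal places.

41.192

Σ(b_i − a_i)² = 102·2² + 118·3² = 1470.
c = 2t² / 1470 = 2·174² / 1470 = 41.1918.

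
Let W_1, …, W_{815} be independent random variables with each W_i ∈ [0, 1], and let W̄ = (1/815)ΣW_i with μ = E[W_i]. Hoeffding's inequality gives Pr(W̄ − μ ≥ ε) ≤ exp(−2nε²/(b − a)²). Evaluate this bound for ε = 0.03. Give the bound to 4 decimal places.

0.2306

Exponent: 2nε²/(b − a)² = 2·815·0.03² / 1² = 1.46700.
Bound = exp(−1.46700) = 0.23062.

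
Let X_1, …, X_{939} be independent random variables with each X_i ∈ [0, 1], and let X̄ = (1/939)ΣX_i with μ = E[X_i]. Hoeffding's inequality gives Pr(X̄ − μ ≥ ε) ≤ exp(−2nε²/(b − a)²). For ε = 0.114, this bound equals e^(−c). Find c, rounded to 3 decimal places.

c = 2nε²/(b − a)² = 2·939·0.114² / 1² = 24.4065.

24.406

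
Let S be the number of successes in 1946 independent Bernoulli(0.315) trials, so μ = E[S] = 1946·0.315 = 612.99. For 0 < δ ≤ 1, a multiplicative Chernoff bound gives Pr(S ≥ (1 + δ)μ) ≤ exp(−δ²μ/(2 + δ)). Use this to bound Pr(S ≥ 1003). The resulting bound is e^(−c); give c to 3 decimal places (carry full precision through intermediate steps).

94.127

Write 1003 = (1 + δ)μ, so δ = 1003/612.99 − 1 = 0.636242…
Then the exponent is δ²μ/(2 + δ) = (1003 − μ)² / (μ·(2 + δ)) = 94.126696.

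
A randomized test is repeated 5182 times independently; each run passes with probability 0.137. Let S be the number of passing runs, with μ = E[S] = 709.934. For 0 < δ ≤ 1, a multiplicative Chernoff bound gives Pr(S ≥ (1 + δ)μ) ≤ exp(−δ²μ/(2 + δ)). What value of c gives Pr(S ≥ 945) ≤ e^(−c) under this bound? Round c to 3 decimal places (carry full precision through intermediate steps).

Write 945 = (1 + δ)μ, so δ = 945/709.934 − 1 = 0.3311097…
Then the exponent is δ²μ/(2 + δ) = (945 − μ)² / (μ·(2 + δ)) = 33.388657.

33.389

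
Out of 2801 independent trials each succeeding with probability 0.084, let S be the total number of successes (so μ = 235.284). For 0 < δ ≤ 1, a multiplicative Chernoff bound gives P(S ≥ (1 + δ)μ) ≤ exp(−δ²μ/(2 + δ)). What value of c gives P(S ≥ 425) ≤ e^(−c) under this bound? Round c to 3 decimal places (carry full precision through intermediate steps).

54.510

Write 425 = (1 + δ)μ, so δ = 425/235.284 − 1 = 0.8063277…
Then the exponent is δ²μ/(2 + δ) = (425 − μ)² / (μ·(2 + δ)) = 54.510121.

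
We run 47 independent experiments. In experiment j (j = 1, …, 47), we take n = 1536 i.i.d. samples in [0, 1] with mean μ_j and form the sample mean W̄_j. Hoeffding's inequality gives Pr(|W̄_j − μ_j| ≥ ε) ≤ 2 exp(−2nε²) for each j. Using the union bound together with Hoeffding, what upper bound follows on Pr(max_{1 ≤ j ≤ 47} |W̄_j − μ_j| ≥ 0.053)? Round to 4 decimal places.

Per-experiment Hoeffding bound: 2·exp(−2·1536·0.053²) = 2·exp(−8.62925) = 0.0003576.
Union bound over 47 events: 47·0.0003576 = 0.01681.

0.0168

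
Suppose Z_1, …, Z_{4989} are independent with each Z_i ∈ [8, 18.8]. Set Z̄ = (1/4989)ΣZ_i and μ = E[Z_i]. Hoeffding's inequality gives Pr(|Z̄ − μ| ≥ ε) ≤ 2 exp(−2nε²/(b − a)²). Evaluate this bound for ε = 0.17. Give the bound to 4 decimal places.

0.1688

Exponent: 2nε²/(b − a)² = 2·4989·0.17² / 10.8² = 2.47226.
Bound = 2·exp(−2.47226) = 0.16879.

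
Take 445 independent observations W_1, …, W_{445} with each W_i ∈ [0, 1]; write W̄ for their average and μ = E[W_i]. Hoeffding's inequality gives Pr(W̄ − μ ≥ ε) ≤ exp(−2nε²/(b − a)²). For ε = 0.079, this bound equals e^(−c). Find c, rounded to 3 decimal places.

5.554

c = 2nε²/(b − a)² = 2·445·0.079² / 1² = 5.5545.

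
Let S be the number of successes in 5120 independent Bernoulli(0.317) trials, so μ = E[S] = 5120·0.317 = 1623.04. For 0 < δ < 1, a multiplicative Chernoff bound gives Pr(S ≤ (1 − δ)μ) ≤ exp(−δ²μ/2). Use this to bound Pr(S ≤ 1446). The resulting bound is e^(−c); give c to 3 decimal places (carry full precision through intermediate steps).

Write 1446 = (1 − δ)μ, so δ = 1 − 1446/1623.04 = 0.1090793…
Then the exponent is δ²μ/2 = (μ − 1446)²/(2μ) = 9.655696.

9.656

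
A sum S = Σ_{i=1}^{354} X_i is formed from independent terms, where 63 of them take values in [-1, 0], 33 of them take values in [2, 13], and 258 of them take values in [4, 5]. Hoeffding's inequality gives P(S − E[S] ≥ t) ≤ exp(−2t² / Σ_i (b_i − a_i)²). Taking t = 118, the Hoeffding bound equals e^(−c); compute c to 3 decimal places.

6.455

Σ(b_i − a_i)² = 63·1² + 33·11² + 258·1² = 4314.
c = 2t² / 4314 = 2·118² / 4314 = 6.4553.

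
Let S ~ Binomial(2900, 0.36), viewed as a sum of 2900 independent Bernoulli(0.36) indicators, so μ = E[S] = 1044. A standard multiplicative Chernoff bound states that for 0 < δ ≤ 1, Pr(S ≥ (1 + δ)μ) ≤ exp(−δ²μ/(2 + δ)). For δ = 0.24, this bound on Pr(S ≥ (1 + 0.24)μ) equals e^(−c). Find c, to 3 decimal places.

c = δ²μ/(2 + δ) = 0.24²·1044/(2 + 0.24) = 26.8457.

26.846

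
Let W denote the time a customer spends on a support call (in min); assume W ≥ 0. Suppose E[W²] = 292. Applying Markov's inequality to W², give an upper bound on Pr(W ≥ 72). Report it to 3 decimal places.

0.056

Since W ≥ 0, the event {W ≥ 72} is the same as {W² ≥ 5184}.
Markov's inequality applied to W² gives Pr(W² ≥ 5184) ≤ E[W²]/5184 = 292/5184 = 0.0563.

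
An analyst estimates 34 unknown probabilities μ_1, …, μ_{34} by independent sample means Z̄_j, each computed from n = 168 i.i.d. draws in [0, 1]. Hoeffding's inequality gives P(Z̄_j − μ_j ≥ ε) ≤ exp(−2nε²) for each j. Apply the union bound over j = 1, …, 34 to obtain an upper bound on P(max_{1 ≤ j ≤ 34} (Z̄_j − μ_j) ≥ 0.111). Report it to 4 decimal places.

0.5415

Per-experiment Hoeffding bound: exp(−2·168·0.111²) = exp(−4.13986) = 0.015925.
Union bound over 34 events: 34·0.015925 = 0.54145.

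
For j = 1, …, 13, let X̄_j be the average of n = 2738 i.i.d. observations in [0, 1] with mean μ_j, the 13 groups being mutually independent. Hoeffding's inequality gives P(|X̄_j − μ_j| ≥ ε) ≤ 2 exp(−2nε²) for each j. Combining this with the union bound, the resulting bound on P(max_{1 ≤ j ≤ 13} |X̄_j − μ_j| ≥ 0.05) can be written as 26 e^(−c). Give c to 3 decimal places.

13.690

Union bound over the 13 events: P(max_{1 ≤ j ≤ 13} |X̄_j − μ_j| ≥ 0.05) ≤ 13·2·exp(−2nε²) = 26 exp(−2·2738·0.05²).
So c = 2·2738·0.05² = 13.6900.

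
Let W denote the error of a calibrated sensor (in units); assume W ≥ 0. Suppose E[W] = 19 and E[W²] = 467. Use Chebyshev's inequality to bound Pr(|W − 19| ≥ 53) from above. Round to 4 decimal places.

Var(W) = E[W²] − (E[W])² = 467 − 361 = 106.
Chebyshev's inequality: Pr(|W − μ| ≥ t) ≤ Var(W)/t² = 106/2809 = 0.0377.

0.0377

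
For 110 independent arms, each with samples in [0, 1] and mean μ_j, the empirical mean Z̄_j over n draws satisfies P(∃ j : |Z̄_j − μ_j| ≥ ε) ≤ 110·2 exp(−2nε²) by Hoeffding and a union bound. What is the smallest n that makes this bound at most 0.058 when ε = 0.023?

Need 2·110·exp(−2nε²) ≤ 0.058, i.e. exp(−2nε²) ≤ 0.058/220.
So 2nε² ≥ ln(220/0.058) = 8.240940.
Hence n ≥ 8.240940/(2·0.023²) = 7789.168.
The smallest integer n is 7790.

7790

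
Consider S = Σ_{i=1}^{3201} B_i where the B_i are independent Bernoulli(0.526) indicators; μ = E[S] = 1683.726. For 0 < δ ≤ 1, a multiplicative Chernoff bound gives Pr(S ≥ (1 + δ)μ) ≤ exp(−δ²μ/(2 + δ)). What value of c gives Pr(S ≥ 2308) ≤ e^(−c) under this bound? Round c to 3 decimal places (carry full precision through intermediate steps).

Write 2308 = (1 + δ)μ, so δ = 2308/1683.726 − 1 = 0.3707694…
Then the exponent is δ²μ/(2 + δ) = (2308 − μ)² / (μ·(2 + δ)) = 97.631457.

97.631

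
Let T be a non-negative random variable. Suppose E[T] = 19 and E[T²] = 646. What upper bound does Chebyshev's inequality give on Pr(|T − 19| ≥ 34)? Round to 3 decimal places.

0.247

Var(T) = E[T²] − (E[T])² = 646 − 361 = 285.
Chebyshev's inequality: Pr(|T − μ| ≥ t) ≤ Var(T)/t² = 285/1156 = 0.2465.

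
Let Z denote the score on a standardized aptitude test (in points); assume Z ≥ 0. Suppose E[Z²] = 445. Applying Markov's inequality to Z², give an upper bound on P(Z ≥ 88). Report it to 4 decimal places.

0.0575

Since Z ≥ 0, the event {Z ≥ 88} is the same as {Z² ≥ 7744}.
Markov's inequality applied to Z² gives P(Z² ≥ 7744) ≤ E[Z²]/7744 = 445/7744 = 0.0575.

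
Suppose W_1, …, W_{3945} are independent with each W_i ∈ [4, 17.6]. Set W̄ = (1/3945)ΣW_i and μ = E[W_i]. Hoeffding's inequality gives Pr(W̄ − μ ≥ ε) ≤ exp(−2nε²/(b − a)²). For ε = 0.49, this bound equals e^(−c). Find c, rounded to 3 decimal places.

10.242

c = 2nε²/(b − a)² = 2·3945·0.49² / 13.6² = 10.2422.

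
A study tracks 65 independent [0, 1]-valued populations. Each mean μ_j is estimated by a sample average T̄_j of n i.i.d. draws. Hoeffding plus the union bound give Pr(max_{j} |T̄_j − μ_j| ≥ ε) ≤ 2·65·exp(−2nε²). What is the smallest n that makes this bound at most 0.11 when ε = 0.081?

Need 2·65·exp(−2nε²) ≤ 0.11, i.e. exp(−2nε²) ≤ 0.11/130.
So 2nε² ≥ ln(130/0.11) = 7.074809.
Hence n ≥ 7.074809/(2·0.081²) = 539.156.
The smallest integer n is 540.

540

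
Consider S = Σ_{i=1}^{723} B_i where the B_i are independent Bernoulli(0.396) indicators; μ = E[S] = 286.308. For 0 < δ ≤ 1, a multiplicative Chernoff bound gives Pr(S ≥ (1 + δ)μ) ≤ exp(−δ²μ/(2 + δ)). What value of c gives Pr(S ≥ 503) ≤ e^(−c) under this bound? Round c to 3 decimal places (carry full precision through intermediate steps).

Write 503 = (1 + δ)μ, so δ = 503/286.308 − 1 = 0.7568493…
Then the exponent is δ²μ/(2 + δ) = (503 − μ)² / (μ·(2 + δ)) = 59.489354.

59.489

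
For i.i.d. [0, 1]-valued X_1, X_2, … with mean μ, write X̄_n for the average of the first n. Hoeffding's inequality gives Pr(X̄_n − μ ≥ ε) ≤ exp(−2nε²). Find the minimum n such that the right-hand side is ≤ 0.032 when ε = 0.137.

Require exp(−2nε²) ≤ 0.032, i.e. 2nε² ≥ ln(1/0.032) = 3.442019.
So n ≥ 3.442019 / (2·0.137²) = 91.694.
The smallest integer n is 92.

92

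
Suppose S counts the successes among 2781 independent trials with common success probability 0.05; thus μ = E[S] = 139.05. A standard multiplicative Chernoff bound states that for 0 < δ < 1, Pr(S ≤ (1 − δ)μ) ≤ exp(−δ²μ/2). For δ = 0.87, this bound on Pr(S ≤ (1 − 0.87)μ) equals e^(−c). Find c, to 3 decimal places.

c = δ²μ/2 = 0.87²·139.05/2 = 52.6235.

52.623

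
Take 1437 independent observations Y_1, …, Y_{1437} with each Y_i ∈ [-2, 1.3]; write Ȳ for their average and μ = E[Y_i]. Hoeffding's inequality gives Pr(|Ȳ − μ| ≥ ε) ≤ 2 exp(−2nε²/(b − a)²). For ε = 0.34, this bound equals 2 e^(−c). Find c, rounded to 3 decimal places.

30.508

c = 2nε²/(b − a)² = 2·1437·0.34² / 3.3² = 30.5082.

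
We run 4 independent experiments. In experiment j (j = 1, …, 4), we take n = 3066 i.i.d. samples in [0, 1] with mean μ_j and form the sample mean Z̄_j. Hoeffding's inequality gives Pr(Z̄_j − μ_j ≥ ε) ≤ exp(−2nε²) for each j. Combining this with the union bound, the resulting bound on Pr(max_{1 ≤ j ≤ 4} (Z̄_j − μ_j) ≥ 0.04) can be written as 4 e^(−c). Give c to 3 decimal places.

Union bound over the 4 events: Pr(max_{1 ≤ j ≤ 4} (Z̄_j − μ_j) ≥ 0.04) ≤ 4·exp(−2nε²) = 4 exp(−2·3066·0.04²).
So c = 2·3066·0.04² = 9.8112.

9.811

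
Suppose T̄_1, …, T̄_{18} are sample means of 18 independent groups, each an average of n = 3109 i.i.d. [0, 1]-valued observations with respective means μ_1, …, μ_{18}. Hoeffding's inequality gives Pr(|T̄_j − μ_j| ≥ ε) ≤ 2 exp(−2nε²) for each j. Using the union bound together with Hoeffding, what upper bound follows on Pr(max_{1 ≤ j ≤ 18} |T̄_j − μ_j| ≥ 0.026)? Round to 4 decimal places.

0.5380

Per-experiment Hoeffding bound: 2·exp(−2·3109·0.026²) = 2·exp(−4.20337) = 0.02989.
Union bound over 18 events: 18·0.02989 = 0.53803.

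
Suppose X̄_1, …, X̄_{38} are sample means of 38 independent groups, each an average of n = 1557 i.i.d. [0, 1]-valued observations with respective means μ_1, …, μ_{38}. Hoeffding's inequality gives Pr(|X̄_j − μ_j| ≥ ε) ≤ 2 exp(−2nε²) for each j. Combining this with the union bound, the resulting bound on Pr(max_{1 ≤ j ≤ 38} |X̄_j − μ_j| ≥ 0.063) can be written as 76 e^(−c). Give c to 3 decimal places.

12.359

Union bound over the 38 events: Pr(max_{1 ≤ j ≤ 38} |X̄_j − μ_j| ≥ 0.063) ≤ 38·2·exp(−2nε²) = 76 exp(−2·1557·0.063²).
So c = 2·1557·0.063² = 12.3595.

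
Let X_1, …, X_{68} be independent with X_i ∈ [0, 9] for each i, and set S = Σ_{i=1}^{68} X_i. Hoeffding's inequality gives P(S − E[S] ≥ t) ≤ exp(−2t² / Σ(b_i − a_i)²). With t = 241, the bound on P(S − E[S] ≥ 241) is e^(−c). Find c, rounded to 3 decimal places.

Σ(b_i − a_i)² = 68·(9)² = 5508.
c = 2t²/5508 = 2·241²/5508 = 21.0897.

21.090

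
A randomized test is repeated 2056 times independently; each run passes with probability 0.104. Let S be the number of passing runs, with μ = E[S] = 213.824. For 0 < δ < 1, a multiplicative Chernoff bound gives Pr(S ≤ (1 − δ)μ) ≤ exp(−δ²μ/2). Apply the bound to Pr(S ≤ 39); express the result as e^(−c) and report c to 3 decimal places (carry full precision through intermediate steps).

Write 39 = (1 − δ)μ, so δ = 1 − 39/213.824 = 0.817607…
Then the exponent is δ²μ/2 = (μ − 39)²/(2μ) = 71.468663.

71.469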